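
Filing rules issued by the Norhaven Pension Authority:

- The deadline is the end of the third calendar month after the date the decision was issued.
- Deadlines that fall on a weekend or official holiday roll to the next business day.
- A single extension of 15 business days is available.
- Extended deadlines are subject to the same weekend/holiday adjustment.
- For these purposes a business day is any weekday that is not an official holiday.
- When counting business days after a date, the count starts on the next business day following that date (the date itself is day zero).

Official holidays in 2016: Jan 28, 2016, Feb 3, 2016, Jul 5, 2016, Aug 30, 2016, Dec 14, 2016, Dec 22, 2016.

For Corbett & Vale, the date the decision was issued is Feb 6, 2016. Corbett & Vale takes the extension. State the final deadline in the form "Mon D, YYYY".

3 months after Feb 6, 2016 is May 2016; that month ends on May 31, 2016.
May 31, 2016 (Tuesday) is already a business day.
Applying the 15-business-day extension: 15 business days after May 31, 2016 is Jun 21, 2016.
Jun 21, 2016 (Tuesday) is already a business day.
Deadline: Jun 21, 2016.

Jun 21, 2016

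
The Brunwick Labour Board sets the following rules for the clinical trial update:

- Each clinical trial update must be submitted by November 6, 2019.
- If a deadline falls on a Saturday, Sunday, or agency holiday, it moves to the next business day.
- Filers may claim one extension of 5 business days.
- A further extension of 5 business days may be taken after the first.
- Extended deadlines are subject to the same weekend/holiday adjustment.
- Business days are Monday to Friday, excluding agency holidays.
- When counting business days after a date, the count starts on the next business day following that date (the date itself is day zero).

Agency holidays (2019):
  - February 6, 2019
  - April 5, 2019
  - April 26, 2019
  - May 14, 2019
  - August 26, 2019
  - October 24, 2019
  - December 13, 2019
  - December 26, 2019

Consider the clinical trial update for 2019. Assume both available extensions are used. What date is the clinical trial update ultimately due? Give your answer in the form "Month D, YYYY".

Start from the fixed due date, November 6, 2019.
November 6, 2019 (Wednesday) is already a business day.
Applying the 5-business-day extension: 5 business days after November 6, 2019 is November 13, 2019.
Since November 13, 2019 is a Wednesday and not a holiday, the date is unchanged.
The 5-business-day extension runs from November 13, 2019 to November 20, 2019.
November 20, 2019 (Wednesday) is already a business day.
The final due date is November 20, 2019.

November 20, 2019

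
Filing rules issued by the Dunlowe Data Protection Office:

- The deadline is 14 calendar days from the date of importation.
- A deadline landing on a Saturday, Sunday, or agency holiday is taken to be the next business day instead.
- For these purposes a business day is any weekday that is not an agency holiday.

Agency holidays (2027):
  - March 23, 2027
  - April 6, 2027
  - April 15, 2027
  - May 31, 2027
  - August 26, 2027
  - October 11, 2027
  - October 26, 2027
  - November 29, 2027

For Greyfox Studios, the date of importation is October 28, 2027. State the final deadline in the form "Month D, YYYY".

From October 28, 2027, 14 calendar days later is November 11, 2027.
Since November 11, 2027 is a Thursday and not a holiday, the date is unchanged.
Deadline: November 11, 2027.

November 11, 2027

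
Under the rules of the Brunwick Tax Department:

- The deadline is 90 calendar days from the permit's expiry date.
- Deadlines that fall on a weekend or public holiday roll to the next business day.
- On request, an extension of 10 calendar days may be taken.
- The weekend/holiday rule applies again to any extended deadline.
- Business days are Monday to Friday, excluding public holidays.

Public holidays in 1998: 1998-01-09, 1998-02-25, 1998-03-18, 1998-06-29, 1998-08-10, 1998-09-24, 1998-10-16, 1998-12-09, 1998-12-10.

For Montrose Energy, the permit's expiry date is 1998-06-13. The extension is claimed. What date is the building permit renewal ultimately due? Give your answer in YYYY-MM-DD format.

1998-09-21

90 calendar days after 1998-06-13 is 1998-09-11.
Since 1998-09-11 is a Friday and not a holiday, the date is unchanged.
Add the 10 calendar-day extension to 1998-09-11: 1998-09-21.
1998-09-21 falls on a Monday, which is a business day, so no adjustment is needed.
So the filing is due 1998-09-21.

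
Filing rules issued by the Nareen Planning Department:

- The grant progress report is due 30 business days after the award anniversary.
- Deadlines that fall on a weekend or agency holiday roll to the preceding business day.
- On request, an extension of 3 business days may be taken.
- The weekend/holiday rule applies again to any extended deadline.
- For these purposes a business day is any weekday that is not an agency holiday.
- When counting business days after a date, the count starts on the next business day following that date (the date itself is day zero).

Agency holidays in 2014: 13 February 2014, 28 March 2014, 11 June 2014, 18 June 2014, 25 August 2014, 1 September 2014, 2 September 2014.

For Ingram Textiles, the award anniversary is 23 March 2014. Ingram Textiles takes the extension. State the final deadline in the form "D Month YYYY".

8 May 2014

Counting 30 business days after 23 March 2014 (skipping weekends and listed holidays) reaches 5 May 2014.
5 May 2014 falls on a Monday, which is a business day, so no adjustment is needed.
Applying the 3-business-day extension: 3 business days after 5 May 2014 is 8 May 2014.
Since 8 May 2014 is a Thursday and not a holiday, the date is unchanged.
Final deadline: 8 May 2014.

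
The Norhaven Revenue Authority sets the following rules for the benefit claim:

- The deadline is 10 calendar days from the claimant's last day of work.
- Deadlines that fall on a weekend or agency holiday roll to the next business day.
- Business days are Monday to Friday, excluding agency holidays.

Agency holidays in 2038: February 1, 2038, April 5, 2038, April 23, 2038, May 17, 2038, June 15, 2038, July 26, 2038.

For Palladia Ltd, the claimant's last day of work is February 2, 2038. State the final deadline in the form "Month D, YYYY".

February 12, 2038

Adding 10 calendar days to February 2, 2038 gives February 12, 2038.
February 12, 2038 is a Friday and not a listed holiday, so it stands.
So the filing is due February 12, 2038.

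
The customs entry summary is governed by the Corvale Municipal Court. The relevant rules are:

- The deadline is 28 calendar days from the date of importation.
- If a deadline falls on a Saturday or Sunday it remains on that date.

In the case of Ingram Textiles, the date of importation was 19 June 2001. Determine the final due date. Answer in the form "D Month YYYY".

From 19 June 2001, 28 calendar days later is 17 July 2001.
17 July 2001 falls on a Tuesday. The rules make no weekend/holiday allowance, so it remains 17 July 2001.
Final deadline: 17 July 2001.

17 July 2001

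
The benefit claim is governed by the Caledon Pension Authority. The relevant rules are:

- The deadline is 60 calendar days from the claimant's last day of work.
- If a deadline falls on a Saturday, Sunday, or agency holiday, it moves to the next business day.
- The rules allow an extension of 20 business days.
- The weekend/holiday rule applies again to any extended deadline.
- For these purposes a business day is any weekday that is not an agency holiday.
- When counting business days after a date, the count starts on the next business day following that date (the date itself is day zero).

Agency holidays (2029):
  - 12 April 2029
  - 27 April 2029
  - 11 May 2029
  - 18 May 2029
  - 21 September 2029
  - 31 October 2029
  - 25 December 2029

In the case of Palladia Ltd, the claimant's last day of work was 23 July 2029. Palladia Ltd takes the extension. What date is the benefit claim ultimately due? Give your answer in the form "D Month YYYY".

From 23 July 2029, 60 calendar days later is 21 September 2029.
21 September 2029 is a listed holiday, so it moves to the next business day, 24 September 2029 (Monday).
The 20-business-day extension runs from 24 September 2029 to 22 October 2029.
22 October 2029 (Monday) is already a business day.
So the filing is due 22 October 2029.

22 October 2029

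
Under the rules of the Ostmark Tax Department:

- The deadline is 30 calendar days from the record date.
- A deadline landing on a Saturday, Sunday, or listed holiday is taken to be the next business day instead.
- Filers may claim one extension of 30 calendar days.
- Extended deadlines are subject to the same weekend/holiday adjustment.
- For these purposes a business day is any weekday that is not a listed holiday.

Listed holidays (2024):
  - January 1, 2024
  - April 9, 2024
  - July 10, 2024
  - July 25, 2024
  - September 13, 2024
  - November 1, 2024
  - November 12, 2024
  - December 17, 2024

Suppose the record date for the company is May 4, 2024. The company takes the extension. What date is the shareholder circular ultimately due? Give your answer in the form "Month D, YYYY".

From May 4, 2024, 30 calendar days later is June 3, 2024.
June 3, 2024 (Monday) is already a business day.
Add the 30 calendar-day extension to June 3, 2024: July 3, 2024.
July 3, 2024 is a Wednesday and not a listed holiday, so it stands.
Final deadline: July 3, 2024.

July 3, 2024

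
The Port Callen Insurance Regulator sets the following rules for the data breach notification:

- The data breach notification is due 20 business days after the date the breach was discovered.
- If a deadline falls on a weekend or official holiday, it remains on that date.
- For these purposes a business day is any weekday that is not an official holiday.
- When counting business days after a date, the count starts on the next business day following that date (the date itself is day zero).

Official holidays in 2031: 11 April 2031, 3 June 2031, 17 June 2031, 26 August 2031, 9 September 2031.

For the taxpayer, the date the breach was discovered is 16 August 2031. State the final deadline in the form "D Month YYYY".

16 September 2031

Counting 20 business days after 16 August 2031 (skipping weekends and listed holidays) reaches 16 September 2031.
16 September 2031 falls on a Tuesday. The rules make no weekend/holiday allowance, so it remains 16 September 2031.
Final deadline: 16 September 2031.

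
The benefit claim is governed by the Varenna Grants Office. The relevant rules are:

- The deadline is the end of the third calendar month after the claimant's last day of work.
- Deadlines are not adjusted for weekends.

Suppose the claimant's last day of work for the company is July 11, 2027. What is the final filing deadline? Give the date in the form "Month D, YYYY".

October 31, 2027

The third month after July 11, 2027 is October 2027, whose last day is October 31, 2027.
No adjustment is made for weekends or holidays, so October 31, 2027 stands.
The final due date is October 31, 2027.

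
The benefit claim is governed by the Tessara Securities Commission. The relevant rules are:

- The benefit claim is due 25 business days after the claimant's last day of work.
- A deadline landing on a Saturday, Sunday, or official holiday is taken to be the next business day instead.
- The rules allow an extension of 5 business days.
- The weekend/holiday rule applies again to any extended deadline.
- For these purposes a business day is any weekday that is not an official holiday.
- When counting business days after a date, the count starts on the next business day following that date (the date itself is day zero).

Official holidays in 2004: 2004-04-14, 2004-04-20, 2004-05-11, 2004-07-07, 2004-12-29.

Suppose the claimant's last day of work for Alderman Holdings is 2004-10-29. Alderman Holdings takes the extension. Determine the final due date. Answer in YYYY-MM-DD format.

Counting 25 business days after 2004-10-29 (skipping weekends and listed holidays) reaches 2004-12-03.
2004-12-03 falls on a Friday, which is a business day, so no adjustment is needed.
Applying the 5-business-day extension: 5 business days after 2004-12-03 is 2004-12-10.
Since 2004-12-10 is a Friday and not a holiday, the date is unchanged.
Final deadline: 2004-12-10.

2004-12-10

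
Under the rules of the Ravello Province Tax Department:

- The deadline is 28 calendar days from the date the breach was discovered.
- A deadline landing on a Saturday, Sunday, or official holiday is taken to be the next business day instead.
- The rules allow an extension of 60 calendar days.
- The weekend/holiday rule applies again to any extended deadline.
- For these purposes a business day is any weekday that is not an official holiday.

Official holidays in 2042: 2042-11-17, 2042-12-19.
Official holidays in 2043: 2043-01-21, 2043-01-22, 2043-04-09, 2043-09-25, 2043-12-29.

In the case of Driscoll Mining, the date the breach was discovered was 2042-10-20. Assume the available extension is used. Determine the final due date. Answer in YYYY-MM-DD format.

2043-01-19

Trigger date 2042-10-20 + 28 calendar days = 2042-11-17.
2042-11-17 is a listed holiday, so it moves to the next business day, 2042-11-18 (Tuesday).
Applying the 60-calendar-day extension: 2042-11-18 + 60 days = 2043-01-17.
2043-01-17 is a Saturday, so it moves to the next business day, 2043-01-19 (Monday).
Final deadline: 2043-01-19.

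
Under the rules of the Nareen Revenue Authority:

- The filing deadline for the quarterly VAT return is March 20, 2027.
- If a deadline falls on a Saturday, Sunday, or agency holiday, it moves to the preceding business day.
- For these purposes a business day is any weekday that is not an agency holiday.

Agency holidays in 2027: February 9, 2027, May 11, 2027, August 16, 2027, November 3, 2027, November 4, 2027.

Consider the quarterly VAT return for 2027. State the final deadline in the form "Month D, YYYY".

March 19, 2027

The statutory due date is March 20, 2027.
March 20, 2027 is a Saturday; the preceding business day is March 19, 2027 (Friday).
So the filing is due March 19, 2027.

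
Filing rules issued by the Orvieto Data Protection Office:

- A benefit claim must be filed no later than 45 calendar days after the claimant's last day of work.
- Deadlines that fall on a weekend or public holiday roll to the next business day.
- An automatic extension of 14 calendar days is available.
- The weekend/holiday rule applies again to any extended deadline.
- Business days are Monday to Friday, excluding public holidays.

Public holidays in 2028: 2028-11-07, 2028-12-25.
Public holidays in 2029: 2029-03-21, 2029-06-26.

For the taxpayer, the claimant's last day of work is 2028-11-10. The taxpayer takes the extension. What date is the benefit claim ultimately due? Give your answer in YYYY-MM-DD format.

2029-01-09

Trigger date 2028-11-10 + 45 calendar days = 2028-12-25.
2028-12-25 is a listed holiday; the next business day is 2028-12-26 (Tuesday).
The 14-calendar-day extension moves the deadline from 2028-12-26 to 2029-01-09.
2029-01-09 (Tuesday) is already a business day.
So the filing is due 2029-01-09.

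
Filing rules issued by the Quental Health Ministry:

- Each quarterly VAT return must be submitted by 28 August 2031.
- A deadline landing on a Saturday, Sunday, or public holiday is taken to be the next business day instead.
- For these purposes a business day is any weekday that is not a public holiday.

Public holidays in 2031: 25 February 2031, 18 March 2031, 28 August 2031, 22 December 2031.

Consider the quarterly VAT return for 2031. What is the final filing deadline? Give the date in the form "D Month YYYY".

29 August 2031

The statutory due date is 28 August 2031.
28 August 2031 is a listed holiday; the next business day is 29 August 2031 (Friday).
Final deadline: 29 August 2031.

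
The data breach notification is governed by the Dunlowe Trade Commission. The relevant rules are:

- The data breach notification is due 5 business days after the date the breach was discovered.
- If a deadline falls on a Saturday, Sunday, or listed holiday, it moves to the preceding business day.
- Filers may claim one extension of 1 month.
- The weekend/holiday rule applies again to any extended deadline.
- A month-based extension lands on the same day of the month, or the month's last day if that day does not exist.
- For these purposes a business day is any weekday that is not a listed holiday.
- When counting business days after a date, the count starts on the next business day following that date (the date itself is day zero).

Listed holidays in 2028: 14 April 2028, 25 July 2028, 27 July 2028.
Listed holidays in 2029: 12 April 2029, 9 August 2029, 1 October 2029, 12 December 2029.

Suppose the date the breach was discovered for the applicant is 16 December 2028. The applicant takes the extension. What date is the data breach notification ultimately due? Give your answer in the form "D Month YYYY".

22 January 2029

5 business days after 16 December 2028, excluding weekends and holidays, is 22 December 2028.
22 December 2028 falls on a Friday, which is a business day, so no adjustment is needed.
Add 1 month to 22 December 2028: 22 January 2029.
22 January 2029 is a Monday and not a listed holiday, so it stands.
So the filing is due 22 January 2029.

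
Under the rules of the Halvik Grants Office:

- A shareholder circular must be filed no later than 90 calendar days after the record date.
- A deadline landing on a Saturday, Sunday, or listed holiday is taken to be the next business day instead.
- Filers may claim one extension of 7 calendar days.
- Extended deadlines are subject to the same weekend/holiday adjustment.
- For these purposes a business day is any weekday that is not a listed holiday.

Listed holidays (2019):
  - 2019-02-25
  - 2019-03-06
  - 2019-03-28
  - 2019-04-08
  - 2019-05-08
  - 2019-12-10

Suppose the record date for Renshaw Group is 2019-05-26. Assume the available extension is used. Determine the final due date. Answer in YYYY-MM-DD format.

2019-09-02

From 2019-05-26, 90 calendar days later is 2019-08-24.
2019-08-24 is a Saturday; the next business day is 2019-08-26 (Monday).
Applying the 7-calendar-day extension: 2019-08-26 + 7 days = 2019-09-02.
2019-09-02 (Monday) is already a business day.
The final due date is 2019-09-02.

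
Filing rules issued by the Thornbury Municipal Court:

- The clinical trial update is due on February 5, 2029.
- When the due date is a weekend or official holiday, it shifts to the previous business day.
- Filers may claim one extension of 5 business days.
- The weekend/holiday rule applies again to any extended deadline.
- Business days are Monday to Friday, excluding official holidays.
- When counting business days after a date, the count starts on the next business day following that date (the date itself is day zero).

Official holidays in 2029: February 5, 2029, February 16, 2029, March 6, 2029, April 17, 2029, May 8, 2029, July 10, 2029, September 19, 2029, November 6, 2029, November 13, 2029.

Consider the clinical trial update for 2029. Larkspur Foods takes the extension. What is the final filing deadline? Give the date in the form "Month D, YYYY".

Start from the fixed due date, February 5, 2029.
Because February 5, 2029 is a listed holiday, the deadline becomes February 2, 2029 (Friday).
Applying the 5-business-day extension: 5 business days after February 2, 2029 is February 12, 2029.
Since February 12, 2029 is a Monday and not a holiday, the date is unchanged.
So the filing is due February 12, 2029.

February 12, 2029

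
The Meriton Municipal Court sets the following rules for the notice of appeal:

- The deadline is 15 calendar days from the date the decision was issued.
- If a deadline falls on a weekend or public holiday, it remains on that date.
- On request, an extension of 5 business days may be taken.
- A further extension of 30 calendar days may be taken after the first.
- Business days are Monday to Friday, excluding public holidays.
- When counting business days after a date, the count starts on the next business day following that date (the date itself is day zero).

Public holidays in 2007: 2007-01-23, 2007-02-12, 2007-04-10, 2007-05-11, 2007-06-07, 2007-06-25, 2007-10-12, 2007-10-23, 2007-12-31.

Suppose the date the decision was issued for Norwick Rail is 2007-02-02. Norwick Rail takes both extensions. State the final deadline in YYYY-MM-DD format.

2007-03-25

From 2007-02-02, 15 calendar days later is 2007-02-17.
2007-02-17 falls on a Saturday. The rules make no weekend/holiday allowance, so it remains 2007-02-17.
The 5-business-day extension runs from 2007-02-17 to 2007-02-23.
2007-02-23 falls on a Friday. The rules make no weekend/holiday allowance, so it remains 2007-02-23.
With the 30-day extension, 2007-02-23 becomes 2007-03-25.
No adjustment is made for weekends or holidays, so 2007-03-25 stands.
So the filing is due 2007-03-25.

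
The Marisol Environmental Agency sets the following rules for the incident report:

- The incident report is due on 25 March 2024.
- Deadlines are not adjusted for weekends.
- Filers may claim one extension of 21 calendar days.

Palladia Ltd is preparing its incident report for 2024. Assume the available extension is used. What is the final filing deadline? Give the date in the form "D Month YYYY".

15 April 2024

Start from the fixed due date, 25 March 2024.
25 March 2024 falls on a Monday. The rules make no weekend/holiday allowance, so it remains 25 March 2024.
Applying the 21-calendar-day extension: 25 March 2024 + 21 days = 15 April 2024.
No adjustment is made for weekends or holidays, so 15 April 2024 stands.
The final due date is 15 April 2024.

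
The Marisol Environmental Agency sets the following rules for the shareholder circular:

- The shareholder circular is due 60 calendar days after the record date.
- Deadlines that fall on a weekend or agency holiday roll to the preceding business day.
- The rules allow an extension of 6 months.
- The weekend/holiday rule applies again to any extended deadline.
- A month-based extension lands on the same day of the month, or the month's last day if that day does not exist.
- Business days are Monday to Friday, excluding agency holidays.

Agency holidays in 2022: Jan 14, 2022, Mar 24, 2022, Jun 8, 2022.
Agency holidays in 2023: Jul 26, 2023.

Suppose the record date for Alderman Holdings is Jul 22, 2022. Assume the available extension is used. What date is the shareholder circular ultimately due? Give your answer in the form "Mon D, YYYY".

Mar 20, 2023

60 calendar days after Jul 22, 2022 is Sep 20, 2022.
Sep 20, 2022 (Tuesday) is already a business day.
Add 6 months to Sep 20, 2022: Mar 20, 2023.
Mar 20, 2023 is a Monday and not a listed holiday, so it stands.
So the filing is due Mar 20, 2023.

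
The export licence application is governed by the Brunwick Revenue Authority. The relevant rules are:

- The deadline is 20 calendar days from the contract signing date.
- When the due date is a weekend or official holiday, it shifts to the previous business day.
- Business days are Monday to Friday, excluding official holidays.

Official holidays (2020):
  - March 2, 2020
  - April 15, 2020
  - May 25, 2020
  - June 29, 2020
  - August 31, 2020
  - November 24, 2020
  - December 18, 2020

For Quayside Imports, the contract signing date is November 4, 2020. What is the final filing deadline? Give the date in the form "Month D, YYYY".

November 23, 2020

20 calendar days after November 4, 2020 is November 24, 2020.
November 24, 2020 is a listed holiday; the preceding business day is November 23, 2020 (Monday).
The final due date is November 23, 2020.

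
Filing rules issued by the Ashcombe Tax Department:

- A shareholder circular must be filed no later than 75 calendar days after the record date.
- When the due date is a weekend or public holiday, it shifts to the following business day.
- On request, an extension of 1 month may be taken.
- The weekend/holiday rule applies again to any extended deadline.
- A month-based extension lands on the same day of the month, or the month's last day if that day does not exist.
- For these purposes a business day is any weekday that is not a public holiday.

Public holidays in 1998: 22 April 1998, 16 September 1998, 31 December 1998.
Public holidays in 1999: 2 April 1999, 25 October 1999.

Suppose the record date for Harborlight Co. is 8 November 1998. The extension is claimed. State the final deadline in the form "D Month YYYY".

22 February 1999

From 8 November 1998, 75 calendar days later is 22 January 1999.
22 January 1999 (Friday) is already a business day.
Applying the 1 month extension: 1 month after 22 January 1999 is 22 February 1999.
22 February 1999 (Monday) is already a business day.
Final deadline: 22 February 1999.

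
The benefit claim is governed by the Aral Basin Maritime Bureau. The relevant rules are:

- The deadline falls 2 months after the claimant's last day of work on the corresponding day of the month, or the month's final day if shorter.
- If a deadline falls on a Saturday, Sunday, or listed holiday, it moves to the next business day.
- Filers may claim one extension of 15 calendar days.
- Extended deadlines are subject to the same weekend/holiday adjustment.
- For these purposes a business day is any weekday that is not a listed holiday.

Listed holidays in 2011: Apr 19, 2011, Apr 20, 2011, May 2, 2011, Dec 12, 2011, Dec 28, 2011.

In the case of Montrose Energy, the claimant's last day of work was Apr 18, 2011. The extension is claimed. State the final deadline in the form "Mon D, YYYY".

2 months from Apr 18, 2011 is Jun 18, 2011.
Jun 18, 2011 falls on a Saturday. Rolling to the next business day gives Jun 20, 2011, a Monday.
Add the 15 calendar-day extension to Jun 20, 2011: Jul 5, 2011.
Since Jul 5, 2011 is a Tuesday and not a holiday, the date is unchanged.
The final due date is Jul 5, 2011.

Jul 5, 2011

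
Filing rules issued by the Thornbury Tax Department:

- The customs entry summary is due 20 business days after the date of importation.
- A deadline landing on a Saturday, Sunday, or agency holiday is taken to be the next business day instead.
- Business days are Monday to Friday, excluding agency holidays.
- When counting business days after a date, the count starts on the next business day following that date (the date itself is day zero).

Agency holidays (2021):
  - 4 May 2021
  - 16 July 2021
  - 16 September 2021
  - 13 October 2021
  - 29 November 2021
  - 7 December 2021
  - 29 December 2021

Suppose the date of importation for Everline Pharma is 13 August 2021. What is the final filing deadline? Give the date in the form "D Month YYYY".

Counting 20 business days after 13 August 2021 (skipping weekends and listed holidays) reaches 10 September 2021.
Since 10 September 2021 is a Friday and not a holiday, the date is unchanged.
Final deadline: 10 September 2021.

10 September 2021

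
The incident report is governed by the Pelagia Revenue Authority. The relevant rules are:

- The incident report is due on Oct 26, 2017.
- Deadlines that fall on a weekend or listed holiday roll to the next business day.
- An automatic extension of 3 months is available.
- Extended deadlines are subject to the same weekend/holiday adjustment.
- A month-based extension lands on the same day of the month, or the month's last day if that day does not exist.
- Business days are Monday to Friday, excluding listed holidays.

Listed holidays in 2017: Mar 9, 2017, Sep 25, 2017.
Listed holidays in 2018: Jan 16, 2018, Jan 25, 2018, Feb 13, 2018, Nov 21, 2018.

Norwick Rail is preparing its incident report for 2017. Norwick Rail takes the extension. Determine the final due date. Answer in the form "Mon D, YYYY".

The statutory due date is Oct 26, 2017.
Oct 26, 2017 (Thursday) is already a business day.
Add 3 months to Oct 26, 2017: Jan 26, 2018.
Jan 26, 2018 (Friday) is already a business day.
So the filing is due Jan 26, 2018.

Jan 26, 2018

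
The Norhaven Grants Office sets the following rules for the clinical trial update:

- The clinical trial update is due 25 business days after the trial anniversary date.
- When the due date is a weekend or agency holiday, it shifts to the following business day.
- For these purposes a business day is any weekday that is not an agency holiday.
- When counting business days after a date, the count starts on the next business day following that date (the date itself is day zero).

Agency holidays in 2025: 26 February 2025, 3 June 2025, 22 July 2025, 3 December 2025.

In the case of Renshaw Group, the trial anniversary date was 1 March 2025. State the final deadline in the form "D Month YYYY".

4 April 2025

Starting the day after 1 March 2025 and counting 25 business days lands on 4 April 2025.
4 April 2025 is a Friday and not a listed holiday, so it stands.
The final due date is 4 April 2025.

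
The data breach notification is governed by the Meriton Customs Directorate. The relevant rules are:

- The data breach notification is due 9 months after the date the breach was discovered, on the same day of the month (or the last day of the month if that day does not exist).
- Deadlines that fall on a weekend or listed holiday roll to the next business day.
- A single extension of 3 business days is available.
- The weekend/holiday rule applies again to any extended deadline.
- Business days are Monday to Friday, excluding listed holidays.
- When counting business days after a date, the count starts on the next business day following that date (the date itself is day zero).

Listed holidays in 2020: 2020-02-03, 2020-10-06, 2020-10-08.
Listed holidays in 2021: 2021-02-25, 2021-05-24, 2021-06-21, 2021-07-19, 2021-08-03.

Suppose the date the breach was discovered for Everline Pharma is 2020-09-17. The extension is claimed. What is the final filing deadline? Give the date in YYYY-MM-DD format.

Moving 9 months forward from 2020-09-17 on the corresponding day gives 2021-06-17.
Since 2021-06-17 is a Thursday and not a holiday, the date is unchanged.
The 3-business-day extension runs from 2021-06-17 to 2021-06-23.
2021-06-23 falls on a Wednesday, which is a business day, so no adjustment is needed.
So the filing is due 2021-06-23.

2021-06-23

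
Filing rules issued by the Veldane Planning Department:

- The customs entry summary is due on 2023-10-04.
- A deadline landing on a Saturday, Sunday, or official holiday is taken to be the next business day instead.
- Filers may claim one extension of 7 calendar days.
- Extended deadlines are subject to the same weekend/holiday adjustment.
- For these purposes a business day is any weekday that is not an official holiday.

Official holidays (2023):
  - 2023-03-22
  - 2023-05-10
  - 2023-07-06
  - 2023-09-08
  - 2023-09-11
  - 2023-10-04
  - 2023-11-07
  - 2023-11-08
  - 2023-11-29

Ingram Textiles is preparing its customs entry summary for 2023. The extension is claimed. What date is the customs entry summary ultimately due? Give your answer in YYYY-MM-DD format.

The statutory due date is 2023-10-04.
2023-10-04 is a listed holiday, so it moves to the next business day, 2023-10-05 (Thursday).
Add the 7 calendar-day extension to 2023-10-05: 2023-10-12.
2023-10-12 (Thursday) is already a business day.
So the filing is due 2023-10-12.

2023-10-12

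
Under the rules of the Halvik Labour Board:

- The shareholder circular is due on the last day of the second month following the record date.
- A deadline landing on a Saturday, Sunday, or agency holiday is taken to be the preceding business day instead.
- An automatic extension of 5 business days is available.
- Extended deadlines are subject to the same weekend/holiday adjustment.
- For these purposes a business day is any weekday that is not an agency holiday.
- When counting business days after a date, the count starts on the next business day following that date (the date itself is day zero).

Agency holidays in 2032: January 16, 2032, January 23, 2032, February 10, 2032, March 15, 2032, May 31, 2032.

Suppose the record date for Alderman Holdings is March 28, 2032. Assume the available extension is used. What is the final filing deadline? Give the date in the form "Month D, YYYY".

June 7, 2032

The second month after March 28, 2032 is May 2032, whose last day is May 31, 2032.
May 31, 2032 is a listed holiday; the preceding business day is May 28, 2032 (Friday).
The 5-business-day extension runs from May 28, 2032 to June 7, 2032.
June 7, 2032 is a Monday and not a listed holiday, so it stands.
Final deadline: June 7, 2032.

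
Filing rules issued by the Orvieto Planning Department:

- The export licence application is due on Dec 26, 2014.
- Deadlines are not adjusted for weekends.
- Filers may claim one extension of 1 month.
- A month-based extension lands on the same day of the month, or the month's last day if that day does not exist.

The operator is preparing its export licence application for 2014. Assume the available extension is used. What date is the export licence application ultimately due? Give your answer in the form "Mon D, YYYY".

The statutory due date is Dec 26, 2014.
No adjustment is made for weekends or holidays, so Dec 26, 2014 stands.
Add 1 month to Dec 26, 2014: Jan 26, 2015.
Jan 26, 2015 falls on a Monday. The rules make no weekend/holiday allowance, so it remains Jan 26, 2015.
So the filing is due Jan 26, 2015.

Jan 26, 2015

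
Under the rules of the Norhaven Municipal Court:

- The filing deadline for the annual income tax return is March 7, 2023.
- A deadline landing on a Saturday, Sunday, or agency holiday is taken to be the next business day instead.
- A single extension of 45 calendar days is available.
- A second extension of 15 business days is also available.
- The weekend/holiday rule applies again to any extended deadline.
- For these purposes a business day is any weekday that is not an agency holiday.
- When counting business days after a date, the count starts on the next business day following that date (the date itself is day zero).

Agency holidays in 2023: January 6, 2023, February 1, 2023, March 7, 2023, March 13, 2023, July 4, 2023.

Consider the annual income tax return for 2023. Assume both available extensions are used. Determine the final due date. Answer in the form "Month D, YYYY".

May 15, 2023

The statutory due date is March 7, 2023.
Because March 7, 2023 is a listed holiday, the deadline becomes March 8, 2023 (Wednesday).
The 45-calendar-day extension moves the deadline from March 8, 2023 to April 22, 2023.
April 22, 2023 falls on a Saturday. Rolling to the next business day gives April 24, 2023, a Monday.
The 15-business-day extension runs from April 24, 2023 to May 15, 2023.
May 15, 2023 (Monday) is already a business day.
Final deadline: May 15, 2023.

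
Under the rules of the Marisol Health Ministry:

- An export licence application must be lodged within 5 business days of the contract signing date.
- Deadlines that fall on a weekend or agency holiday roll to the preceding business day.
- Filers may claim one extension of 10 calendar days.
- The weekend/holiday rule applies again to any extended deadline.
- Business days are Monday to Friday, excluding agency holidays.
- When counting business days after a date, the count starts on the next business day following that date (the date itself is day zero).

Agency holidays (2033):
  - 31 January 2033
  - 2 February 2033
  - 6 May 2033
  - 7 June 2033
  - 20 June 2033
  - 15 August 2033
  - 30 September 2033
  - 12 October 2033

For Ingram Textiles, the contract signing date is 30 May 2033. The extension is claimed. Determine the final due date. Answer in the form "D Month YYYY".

Counting 5 business days after 30 May 2033 (skipping weekends and listed holidays) reaches 6 June 2033.
6 June 2033 (Monday) is already a business day.
Applying the 10-calendar-day extension: 6 June 2033 + 10 days = 16 June 2033.
Since 16 June 2033 is a Thursday and not a holiday, the date is unchanged.
Final deadline: 16 June 2033.

16 June 2033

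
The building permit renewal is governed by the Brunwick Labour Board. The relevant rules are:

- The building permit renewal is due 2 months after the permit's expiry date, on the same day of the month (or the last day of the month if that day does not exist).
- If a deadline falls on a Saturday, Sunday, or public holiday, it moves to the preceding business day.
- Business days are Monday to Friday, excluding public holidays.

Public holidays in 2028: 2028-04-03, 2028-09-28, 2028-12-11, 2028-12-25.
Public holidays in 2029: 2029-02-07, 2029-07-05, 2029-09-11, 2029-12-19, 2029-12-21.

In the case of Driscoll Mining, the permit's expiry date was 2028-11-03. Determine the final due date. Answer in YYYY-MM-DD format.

2 months from 2028-11-03 is 2029-01-03.
2029-01-03 falls on a Wednesday, which is a business day, so no adjustment is needed.
Final deadline: 2029-01-03.

2029-01-03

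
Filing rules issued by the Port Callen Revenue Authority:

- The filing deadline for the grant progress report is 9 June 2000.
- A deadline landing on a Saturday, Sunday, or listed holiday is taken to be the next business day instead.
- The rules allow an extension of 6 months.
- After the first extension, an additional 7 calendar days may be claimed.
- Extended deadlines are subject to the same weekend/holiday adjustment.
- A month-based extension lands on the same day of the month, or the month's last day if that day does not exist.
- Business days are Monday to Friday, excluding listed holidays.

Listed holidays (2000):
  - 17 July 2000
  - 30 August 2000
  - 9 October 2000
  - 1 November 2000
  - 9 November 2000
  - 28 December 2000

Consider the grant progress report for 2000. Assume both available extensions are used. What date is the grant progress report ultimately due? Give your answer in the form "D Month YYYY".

The statutory due date is 9 June 2000.
Since 9 June 2000 is a Friday and not a holiday, the date is unchanged.
Add 6 months to 9 June 2000: 9 December 2000.
9 December 2000 is a Saturday; the next business day is 11 December 2000 (Monday).
Add the 7 calendar-day extension to 11 December 2000: 18 December 2000.
Since 18 December 2000 is a Monday and not a holiday, the date is unchanged.
Deadline: 18 December 2000.

18 December 2000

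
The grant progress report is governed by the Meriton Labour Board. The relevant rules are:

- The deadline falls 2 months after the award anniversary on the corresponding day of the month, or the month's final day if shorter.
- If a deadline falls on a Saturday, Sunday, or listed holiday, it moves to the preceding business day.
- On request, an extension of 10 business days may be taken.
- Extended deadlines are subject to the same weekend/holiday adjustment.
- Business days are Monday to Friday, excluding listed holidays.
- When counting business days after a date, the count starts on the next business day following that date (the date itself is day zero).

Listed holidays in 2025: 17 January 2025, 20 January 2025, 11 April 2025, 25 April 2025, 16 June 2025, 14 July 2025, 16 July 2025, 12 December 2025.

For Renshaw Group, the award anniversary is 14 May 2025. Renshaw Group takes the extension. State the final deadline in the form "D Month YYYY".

2 months after 14 May 2025, on the same day of the month, is 14 July 2025.
14 July 2025 is a listed holiday; the preceding business day is 11 July 2025 (Friday).
The 10-business-day extension runs from 11 July 2025 to 29 July 2025.
Since 29 July 2025 is a Tuesday and not a holiday, the date is unchanged.
Final deadline: 29 July 2025.

29 July 2025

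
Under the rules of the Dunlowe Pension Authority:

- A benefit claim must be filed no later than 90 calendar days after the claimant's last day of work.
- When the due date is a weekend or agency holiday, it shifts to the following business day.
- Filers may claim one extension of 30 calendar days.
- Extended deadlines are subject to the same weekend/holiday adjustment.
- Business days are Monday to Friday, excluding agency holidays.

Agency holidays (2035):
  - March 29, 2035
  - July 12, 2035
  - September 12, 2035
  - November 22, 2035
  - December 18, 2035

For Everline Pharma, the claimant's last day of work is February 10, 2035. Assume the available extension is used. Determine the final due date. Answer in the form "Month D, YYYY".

June 11, 2035

From February 10, 2035, 90 calendar days later is May 11, 2035.
May 11, 2035 falls on a Friday, which is a business day, so no adjustment is needed.
Add the 30 calendar-day extension to May 11, 2035: June 10, 2035.
Because June 10, 2035 is a Sunday, the deadline becomes June 11, 2035 (Monday).
The final due date is June 11, 2035.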